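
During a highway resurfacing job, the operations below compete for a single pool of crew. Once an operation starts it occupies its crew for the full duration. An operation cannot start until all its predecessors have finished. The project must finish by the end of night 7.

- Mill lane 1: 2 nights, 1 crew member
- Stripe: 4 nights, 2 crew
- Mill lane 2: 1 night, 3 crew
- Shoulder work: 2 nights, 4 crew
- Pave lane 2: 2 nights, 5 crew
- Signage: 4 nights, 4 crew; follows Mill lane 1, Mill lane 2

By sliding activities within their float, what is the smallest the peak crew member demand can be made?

Early-start (Mill lane 1@1, Stripe@1, Mill lane 2@1, Shoulder work@1, Pave lane 2@1, Signage@3) gives peak 15: n1:15  n2:12  n3:6  n4:6  n5:4  n6:4  n7:0.
Shift Shoulder work→5, Pave lane 2→2, Signage→4.
Schedule Mill lane 1@1, Stripe@1, Mill lane 2@1, Shoulder work@5, Pave lane 2@2, Signage@4: n1:6  n2:8  n3:7  n4:6  n5:8  n6:8  n7:4 — peak 8.

8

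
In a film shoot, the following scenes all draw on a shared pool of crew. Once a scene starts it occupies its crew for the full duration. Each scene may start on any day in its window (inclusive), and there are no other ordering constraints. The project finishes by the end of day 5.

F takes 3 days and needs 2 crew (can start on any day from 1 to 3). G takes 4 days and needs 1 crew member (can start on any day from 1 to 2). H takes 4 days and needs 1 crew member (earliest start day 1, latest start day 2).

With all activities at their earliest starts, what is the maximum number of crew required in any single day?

4

Early-start schedule: F@1, G@1, H@1.
Load per day: day 1: 4, day 2: 4, day 3: 4, day 4: 2, day 5: 0.
Peak is 4.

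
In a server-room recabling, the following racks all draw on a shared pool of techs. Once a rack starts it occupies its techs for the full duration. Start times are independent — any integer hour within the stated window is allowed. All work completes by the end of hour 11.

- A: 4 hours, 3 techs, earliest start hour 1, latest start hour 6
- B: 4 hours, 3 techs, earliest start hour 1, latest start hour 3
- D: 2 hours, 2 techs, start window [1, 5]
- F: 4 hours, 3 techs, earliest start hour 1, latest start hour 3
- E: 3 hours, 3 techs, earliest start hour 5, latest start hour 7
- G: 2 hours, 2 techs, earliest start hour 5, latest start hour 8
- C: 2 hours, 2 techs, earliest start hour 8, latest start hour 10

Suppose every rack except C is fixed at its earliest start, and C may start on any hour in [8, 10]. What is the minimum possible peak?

C@8: h1:11  h2:11  h3:9  h4:9  h5:5  h6:5  h7:3  h8:2  h9:2  h10:0  h11:0 → peak 11
C@9: h1:11  h2:11  h3:9  h4:9  h5:5  h6:5  h7:3  h8:0  h9:2  h10:2  h11:0 → peak 11
C@10: h1:11  h2:11  h3:9  h4:9  h5:5  h6:5  h7:3  h8:0  h9:0  h10:2  h11:2 → peak 11
Best is C@8, peak 11.

11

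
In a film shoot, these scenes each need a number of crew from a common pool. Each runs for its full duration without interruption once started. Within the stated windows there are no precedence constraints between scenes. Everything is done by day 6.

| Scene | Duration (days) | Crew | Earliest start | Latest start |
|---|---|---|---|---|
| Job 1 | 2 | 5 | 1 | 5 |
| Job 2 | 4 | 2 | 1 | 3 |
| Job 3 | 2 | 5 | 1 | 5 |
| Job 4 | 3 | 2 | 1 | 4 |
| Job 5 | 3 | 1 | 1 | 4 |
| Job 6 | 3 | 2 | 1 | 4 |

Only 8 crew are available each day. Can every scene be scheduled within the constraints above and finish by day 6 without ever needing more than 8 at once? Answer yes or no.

The minimum achievable peak is 9; 8 < 9, so no feasible schedule stays within the cap.

no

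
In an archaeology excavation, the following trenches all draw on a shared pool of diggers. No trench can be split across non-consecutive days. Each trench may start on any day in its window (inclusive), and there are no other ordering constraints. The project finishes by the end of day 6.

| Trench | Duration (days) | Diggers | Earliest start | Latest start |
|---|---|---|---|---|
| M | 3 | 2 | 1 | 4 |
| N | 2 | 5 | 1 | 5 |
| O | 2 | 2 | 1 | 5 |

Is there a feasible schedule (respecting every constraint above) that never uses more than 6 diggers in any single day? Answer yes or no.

Schedule M@1, N@4, O@1: d1:4  d2:4  d3:2  d4:5  d5:5  d6:0 — peak 5 ≤ 6.

yes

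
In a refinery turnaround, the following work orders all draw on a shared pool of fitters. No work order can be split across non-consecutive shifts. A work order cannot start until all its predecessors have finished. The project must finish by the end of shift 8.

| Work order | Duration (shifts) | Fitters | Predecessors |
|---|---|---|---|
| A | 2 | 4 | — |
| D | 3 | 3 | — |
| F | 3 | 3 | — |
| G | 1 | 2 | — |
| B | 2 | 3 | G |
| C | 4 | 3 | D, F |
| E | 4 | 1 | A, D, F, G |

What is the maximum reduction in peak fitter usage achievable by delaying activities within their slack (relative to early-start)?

3

Early-start peak: s1:12  s2:13  s3:9  s4:4  s5:4  s6:4  s7:4  s8:0 ⇒ 13.
Leveled (A@1, D@1, F@1, G@3, B@4, C@4, E@4): s1:10  s2:10  s3:8  s4:7  s5:7  s6:4  s7:4  s8:0 ⇒ 10.
Reduction 13 − 10 = 3.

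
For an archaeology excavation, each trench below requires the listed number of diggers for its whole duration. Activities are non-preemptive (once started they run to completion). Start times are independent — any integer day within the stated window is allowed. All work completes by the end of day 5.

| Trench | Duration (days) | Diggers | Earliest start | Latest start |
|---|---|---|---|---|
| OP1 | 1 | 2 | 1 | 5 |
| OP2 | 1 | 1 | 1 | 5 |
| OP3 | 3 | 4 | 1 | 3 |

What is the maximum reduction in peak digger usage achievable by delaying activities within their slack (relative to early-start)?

3

Early-start peak: d1:7  d2:4  d3:4  d4:0  d5:0 ⇒ 7.
Leveled (OP1@1, OP2@1, OP3@2): d1:3  d2:4  d3:4  d4:4  d5:0 ⇒ 4.
Reduction 7 − 4 = 3.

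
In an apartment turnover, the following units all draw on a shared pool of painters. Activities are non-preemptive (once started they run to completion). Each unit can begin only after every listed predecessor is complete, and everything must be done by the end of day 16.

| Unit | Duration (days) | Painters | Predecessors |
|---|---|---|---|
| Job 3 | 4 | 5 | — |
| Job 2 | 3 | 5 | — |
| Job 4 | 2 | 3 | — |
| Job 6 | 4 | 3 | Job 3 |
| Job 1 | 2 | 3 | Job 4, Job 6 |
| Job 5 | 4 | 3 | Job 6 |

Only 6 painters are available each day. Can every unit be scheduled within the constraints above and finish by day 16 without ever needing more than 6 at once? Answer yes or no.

yes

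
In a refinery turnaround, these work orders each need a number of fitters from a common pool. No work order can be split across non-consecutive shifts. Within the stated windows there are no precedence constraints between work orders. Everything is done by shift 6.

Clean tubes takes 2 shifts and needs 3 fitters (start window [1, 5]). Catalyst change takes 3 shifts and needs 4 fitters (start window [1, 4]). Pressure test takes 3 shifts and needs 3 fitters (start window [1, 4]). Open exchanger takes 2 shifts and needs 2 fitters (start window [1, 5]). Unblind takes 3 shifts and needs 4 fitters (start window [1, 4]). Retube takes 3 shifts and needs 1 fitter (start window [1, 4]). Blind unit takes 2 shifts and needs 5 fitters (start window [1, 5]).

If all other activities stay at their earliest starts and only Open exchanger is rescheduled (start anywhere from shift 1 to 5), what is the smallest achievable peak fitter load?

20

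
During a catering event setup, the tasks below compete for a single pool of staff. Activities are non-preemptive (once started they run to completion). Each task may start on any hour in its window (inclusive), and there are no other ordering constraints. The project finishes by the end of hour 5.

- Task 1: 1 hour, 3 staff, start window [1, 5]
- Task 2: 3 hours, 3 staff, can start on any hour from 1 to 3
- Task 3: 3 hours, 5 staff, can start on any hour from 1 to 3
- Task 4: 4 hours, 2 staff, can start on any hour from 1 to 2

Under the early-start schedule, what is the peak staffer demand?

13

Early-start schedule: Task 1@1, Task 2@1, Task 3@1, Task 4@1.
Load per hour: hour 1: 13, hour 2: 10, hour 3: 10, hour 4: 2, hour 5: 0.
Peak is 13.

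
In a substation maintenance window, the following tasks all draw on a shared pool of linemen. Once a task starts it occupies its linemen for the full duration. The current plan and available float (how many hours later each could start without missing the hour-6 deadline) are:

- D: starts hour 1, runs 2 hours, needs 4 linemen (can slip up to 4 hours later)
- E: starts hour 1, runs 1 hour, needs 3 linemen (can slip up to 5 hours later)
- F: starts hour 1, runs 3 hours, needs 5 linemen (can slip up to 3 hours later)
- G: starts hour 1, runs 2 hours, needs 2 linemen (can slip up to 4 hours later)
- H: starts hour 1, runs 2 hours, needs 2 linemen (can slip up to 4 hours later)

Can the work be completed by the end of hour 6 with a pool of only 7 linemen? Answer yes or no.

yes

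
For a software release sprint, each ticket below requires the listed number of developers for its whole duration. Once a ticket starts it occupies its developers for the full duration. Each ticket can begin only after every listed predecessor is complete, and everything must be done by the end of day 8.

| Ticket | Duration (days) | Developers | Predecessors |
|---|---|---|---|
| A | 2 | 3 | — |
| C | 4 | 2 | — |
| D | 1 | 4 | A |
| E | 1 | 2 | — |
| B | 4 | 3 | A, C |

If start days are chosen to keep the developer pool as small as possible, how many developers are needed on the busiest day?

6

Early-start (A@1, C@1, D@3, E@1, B@5) gives peak 7: d1:7  d2:5  d3:6  d4:2  d5:3  d6:3  d7:3  d8:3.
Shift E→4.
Schedule A@1, C@1, D@3, E@4, B@5: d1:5  d2:5  d3:6  d4:4  d5:3  d6:3  d7:3  d8:3 — peak 6.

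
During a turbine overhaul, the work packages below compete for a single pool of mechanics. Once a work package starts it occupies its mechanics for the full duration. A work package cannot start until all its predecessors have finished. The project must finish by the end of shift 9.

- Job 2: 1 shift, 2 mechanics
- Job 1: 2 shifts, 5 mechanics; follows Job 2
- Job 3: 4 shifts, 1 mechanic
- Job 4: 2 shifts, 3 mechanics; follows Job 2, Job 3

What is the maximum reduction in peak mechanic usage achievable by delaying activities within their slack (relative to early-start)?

1

Early-start peak: s1:3  s2:6  s3:6  s4:1  s5:3  s6:3  s7:0  s8:0  s9:0 ⇒ 6.
Leveled (Job 2@1, Job 1@2, Job 3@4, Job 4@8): s1:2  s2:5  s3:5  s4:1  s5:1  s6:1  s7:1  s8:3  s9:3 ⇒ 5.
Reduction 6 − 5 = 1.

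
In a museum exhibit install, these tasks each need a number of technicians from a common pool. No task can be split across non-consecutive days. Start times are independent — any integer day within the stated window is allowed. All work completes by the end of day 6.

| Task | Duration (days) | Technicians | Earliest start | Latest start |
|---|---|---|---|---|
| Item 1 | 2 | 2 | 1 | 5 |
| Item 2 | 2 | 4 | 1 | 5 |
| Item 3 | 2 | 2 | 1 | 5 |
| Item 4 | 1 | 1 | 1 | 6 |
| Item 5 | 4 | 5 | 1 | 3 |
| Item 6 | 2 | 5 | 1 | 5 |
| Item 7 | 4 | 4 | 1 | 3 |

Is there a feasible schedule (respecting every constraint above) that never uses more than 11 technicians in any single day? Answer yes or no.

Schedule Item 1@1, Item 2@1, Item 3@3, Item 4@1, Item 5@3, Item 6@5, Item 7@1: d1:11  d2:10  d3:11  d4:11  d5:10  d6:10 — peak 11 ≤ 11.

yes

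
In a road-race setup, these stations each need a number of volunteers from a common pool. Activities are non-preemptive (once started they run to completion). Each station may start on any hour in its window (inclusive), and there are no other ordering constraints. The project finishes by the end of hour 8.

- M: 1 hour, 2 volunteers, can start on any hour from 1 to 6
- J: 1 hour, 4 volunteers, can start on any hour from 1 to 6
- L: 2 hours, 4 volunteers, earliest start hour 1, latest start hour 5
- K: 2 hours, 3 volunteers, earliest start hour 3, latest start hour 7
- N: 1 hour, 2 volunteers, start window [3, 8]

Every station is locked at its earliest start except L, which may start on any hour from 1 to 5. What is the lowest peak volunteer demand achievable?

L@1: h1:10  h2:4  h3:5  h4:3  h5:0  h6:0  h7:0  h8:0 → peak 10
L@2: h1:6  h2:4  h3:9  h4:3  h5:0  h6:0  h7:0  h8:0 → peak 9
L@3: h1:6  h2:0  h3:9  h4:7  h5:0  h6:0  h7:0  h8:0 → peak 9
L@4: h1:6  h2:0  h3:5  h4:7  h5:4  h6:0  h7:0  h8:0 → peak 7
L@5: h1:6  h2:0  h3:5  h4:3  h5:4  h6:4  h7:0  h8:0 → peak 6
Best is L@5, peak 6.

6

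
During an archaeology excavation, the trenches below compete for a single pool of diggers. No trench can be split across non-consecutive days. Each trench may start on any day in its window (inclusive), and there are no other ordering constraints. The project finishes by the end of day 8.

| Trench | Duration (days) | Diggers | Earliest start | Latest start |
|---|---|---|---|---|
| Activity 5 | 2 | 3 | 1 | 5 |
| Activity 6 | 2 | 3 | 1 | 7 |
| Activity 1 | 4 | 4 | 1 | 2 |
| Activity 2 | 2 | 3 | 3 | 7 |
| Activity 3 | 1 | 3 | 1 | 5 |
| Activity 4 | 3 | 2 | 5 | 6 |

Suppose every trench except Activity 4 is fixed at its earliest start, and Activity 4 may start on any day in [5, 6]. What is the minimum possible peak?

Activity 4@5: d1:13  d2:10  d3:7  d4:7  d5:2  d6:2  d7:2  d8:0 → peak 13
Activity 4@6: d1:13  d2:10  d3:7  d4:7  d5:0  d6:2  d7:2  d8:2 → peak 13
Best is Activity 4@5, peak 13.

13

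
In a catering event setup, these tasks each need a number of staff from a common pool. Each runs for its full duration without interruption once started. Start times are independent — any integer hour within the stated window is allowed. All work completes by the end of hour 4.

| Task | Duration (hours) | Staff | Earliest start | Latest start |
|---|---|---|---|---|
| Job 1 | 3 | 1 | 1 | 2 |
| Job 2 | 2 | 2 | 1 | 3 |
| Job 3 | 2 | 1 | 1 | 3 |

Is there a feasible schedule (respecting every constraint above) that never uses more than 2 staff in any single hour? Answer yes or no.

no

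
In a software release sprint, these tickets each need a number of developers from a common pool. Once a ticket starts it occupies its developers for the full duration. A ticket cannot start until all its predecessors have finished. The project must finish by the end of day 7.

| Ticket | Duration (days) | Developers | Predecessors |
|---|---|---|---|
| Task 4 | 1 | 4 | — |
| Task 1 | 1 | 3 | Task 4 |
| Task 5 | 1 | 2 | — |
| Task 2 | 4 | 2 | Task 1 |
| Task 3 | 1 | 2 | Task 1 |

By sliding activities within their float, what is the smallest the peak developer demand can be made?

4

Early-start (Task 4@1, Task 1@2, Task 5@1, Task 2@3, Task 3@3) gives peak 6: d1:6  d2:3  d3:4  d4:2  d5:2  d6:2  d7:0.
Shift Task 5→3, Task 3→4.
Schedule Task 4@1, Task 1@2, Task 5@3, Task 2@3, Task 3@4: d1:4  d2:3  d3:4  d4:4  d5:2  d6:2  d7:0 — peak 4.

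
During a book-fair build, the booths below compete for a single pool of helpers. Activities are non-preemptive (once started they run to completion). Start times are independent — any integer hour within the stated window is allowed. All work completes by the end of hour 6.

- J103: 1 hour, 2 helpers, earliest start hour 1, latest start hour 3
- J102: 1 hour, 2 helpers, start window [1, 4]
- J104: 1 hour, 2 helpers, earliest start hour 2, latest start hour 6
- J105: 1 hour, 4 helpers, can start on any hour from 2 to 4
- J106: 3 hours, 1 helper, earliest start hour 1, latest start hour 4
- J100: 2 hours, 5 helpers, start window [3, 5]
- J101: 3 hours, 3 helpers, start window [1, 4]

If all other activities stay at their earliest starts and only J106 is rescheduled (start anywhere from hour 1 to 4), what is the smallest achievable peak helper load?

9

J106@1: h1:8  h2:10  h3:9  h4:5  h5:0  h6:0 → peak 10
J106@2: h1:7  h2:10  h3:9  h4:6  h5:0  h6:0 → peak 10
J106@3: h1:7  h2:9  h3:9  h4:6  h5:1  h6:0 → peak 9
J106@4: h1:7  h2:9  h3:8  h4:6  h5:1  h6:1 → peak 9
Best is J106@3, peak 9.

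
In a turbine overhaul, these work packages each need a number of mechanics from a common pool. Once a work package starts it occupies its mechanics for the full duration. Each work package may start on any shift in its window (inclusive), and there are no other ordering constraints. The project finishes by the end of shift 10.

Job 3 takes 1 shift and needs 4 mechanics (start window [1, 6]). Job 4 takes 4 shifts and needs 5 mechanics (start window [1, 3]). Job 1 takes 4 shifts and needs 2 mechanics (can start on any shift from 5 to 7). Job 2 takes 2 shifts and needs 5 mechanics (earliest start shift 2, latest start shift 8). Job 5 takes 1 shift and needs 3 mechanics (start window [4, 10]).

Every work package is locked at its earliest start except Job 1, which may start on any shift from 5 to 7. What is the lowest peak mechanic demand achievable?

Job 1@5: s1:9  s2:10  s3:10  s4:8  s5:2  s6:2  s7:2  s8:2  s9:0  s10:0 → peak 10
Job 1@6: s1:9  s2:10  s3:10  s4:8  s5:0  s6:2  s7:2  s8:2  s9:2  s10:0 → peak 10
Job 1@7: s1:9  s2:10  s3:10  s4:8  s5:0  s6:0  s7:2  s8:2  s9:2  s10:2 → peak 10
Best is Job 1@5, peak 10.

10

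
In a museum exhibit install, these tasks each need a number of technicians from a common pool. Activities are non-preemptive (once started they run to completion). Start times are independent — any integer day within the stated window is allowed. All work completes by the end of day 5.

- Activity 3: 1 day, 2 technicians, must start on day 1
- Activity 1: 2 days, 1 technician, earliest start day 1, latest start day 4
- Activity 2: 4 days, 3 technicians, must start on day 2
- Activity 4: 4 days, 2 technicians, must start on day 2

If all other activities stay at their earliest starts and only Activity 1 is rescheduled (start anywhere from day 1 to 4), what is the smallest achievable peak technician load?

6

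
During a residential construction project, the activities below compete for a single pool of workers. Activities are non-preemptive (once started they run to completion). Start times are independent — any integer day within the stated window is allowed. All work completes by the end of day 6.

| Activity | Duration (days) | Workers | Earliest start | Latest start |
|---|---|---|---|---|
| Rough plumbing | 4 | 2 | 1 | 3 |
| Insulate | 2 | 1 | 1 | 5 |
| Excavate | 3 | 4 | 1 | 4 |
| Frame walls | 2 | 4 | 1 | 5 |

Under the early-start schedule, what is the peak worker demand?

11

Early-start schedule: Rough plumbing@1, Insulate@1, Excavate@1, Frame walls@1.
Load per day: day 1: 11, day 2: 11, day 3: 6, day 4: 2, day 5: 0, day 6: 0.
Peak is 11.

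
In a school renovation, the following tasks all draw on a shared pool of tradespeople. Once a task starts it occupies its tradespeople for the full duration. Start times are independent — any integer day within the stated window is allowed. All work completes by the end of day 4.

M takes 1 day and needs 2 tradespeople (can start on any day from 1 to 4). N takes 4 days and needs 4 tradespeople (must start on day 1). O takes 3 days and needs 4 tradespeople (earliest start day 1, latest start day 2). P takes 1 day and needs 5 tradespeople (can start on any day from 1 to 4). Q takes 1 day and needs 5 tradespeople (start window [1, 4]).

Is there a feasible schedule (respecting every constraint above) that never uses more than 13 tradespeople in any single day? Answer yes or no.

yes

Schedule M@1, N@1, O@1, P@2, Q@3: d1:10  d2:13  d3:13  d4:4 — peak 13 ≤ 13.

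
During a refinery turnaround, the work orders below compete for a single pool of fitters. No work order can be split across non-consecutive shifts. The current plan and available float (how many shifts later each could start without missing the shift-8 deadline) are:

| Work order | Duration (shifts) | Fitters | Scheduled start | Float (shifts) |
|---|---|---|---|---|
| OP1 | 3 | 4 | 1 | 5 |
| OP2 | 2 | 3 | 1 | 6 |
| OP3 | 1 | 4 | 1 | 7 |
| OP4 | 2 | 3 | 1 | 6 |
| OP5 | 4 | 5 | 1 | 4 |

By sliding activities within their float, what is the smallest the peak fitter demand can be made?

7

Early-start (OP1@1, OP2@1, OP3@1, OP4@1, OP5@1) gives peak 19: s1:19  s2:15  s3:9  s4:5  s5:0  s6:0  s7:0  s8:0.
Shift OP3→4, OP4→3, OP5→5.
Schedule OP1@1, OP2@1, OP3@4, OP4@3, OP5@5: s1:7  s2:7  s3:7  s4:7  s5:5  s6:5  s7:5  s8:5 — peak 7.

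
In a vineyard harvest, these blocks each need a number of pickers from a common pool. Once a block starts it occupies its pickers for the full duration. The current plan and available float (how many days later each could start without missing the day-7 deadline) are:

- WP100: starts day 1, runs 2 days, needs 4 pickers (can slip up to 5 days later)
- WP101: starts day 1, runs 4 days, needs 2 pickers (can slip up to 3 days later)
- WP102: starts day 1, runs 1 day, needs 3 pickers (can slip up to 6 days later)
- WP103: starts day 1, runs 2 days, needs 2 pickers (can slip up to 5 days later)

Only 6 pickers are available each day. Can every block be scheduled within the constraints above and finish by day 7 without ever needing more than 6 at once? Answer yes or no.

Schedule WP100@1, WP101@3, WP102@7, WP103@3: d1:4  d2:4  d3:4  d4:4  d5:2  d6:2  d7:3 — peak 4 ≤ 6.

yes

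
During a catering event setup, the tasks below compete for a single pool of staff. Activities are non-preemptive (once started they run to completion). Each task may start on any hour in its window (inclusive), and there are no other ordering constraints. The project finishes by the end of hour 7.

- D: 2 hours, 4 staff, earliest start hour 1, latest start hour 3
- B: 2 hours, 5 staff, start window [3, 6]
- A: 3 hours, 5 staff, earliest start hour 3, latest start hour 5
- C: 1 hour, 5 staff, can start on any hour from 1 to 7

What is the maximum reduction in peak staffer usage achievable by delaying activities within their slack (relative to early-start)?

1

Early-start peak: h1:9  h2:4  h3:10  h4:10  h5:5  h6:0  h7:0 ⇒ 10.
Leveled (D@1, B@3, A@5, C@1): h1:9  h2:4  h3:5  h4:5  h5:5  h6:5  h7:5 ⇒ 9.
Reduction 10 − 9 = 1.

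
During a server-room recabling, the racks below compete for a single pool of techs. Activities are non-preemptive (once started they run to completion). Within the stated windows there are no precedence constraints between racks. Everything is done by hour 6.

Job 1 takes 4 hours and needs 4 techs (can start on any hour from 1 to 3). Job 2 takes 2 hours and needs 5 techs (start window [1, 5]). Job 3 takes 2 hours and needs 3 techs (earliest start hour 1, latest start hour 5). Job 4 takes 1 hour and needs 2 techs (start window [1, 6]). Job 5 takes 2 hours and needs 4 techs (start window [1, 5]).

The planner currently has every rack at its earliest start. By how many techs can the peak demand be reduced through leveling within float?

Early-start peak: h1:18  h2:16  h3:4  h4:4  h5:0  h6:0 ⇒ 18.
Leveled (Job 1@1, Job 2@5, Job 3@1, Job 4@5, Job 5@3): h1:7  h2:7  h3:8  h4:8  h5:7  h6:5 ⇒ 8.
Reduction 18 − 8 = 10.

10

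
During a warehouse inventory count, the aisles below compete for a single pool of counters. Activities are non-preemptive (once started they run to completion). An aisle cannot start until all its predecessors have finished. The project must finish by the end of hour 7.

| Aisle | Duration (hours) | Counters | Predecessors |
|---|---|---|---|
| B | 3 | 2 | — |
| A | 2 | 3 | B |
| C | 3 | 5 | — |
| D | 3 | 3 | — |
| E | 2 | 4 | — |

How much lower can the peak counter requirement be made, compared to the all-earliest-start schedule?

7

Early-start peak: h1:14  h2:14  h3:10  h4:3  h5:3  h6:0  h7:0 ⇒ 14.
Leveled (B@1, A@4, C@1, D@4, E@6): h1:7  h2:7  h3:7  h4:6  h5:6  h6:7  h7:4 ⇒ 7.
Reduction 14 − 7 = 7.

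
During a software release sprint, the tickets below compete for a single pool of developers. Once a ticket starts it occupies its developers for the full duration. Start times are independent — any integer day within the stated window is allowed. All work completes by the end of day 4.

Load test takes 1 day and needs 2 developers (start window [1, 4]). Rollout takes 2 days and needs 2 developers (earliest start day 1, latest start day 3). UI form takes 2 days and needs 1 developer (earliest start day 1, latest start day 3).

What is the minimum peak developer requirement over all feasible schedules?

Early-start (Load test@1, Rollout@1, UI form@1) gives peak 5: d1:5  d2:3  d3:0  d4:0.
Shift Rollout→2.
Schedule Load test@1, Rollout@2, UI form@1: d1:3  d2:3  d3:2  d4:0 — peak 3.

3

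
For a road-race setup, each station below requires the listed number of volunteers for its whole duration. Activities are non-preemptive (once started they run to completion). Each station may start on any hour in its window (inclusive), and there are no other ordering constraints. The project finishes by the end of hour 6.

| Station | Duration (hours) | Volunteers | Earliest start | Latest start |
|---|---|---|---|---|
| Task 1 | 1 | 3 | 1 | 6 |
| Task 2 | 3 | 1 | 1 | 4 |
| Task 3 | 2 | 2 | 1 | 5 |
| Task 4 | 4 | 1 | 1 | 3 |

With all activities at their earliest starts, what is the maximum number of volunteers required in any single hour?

7

Early-start schedule: Task 1@1, Task 2@1, Task 3@1, Task 4@1.
Load per hour: hour 1: 7, hour 2: 4, hour 3: 2, hour 4: 1, hour 5: 0, hour 6: 0.
Peak is 7.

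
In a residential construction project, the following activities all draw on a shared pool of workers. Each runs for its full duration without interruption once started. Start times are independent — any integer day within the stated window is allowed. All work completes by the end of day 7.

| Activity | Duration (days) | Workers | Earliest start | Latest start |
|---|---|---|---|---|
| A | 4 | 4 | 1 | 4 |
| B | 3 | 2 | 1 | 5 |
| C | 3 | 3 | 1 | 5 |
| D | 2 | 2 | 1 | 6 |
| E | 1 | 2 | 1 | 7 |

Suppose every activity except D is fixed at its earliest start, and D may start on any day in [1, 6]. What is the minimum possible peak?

11

D@1: d1:13  d2:11  d3:9  d4:4  d5:0  d6:0  d7:0 → peak 13
D@2: d1:11  d2:11  d3:11  d4:4  d5:0  d6:0  d7:0 → peak 11
D@3: d1:11  d2:9  d3:11  d4:6  d5:0  d6:0  d7:0 → peak 11
D@4: d1:11  d2:9  d3:9  d4:6  d5:2  d6:0  d7:0 → peak 11
D@5: d1:11  d2:9  d3:9  d4:4  d5:2  d6:2  d7:0 → peak 11
D@6: d1:11  d2:9  d3:9  d4:4  d5:0  d6:2  d7:2 → peak 11
Best is D@2, peak 11.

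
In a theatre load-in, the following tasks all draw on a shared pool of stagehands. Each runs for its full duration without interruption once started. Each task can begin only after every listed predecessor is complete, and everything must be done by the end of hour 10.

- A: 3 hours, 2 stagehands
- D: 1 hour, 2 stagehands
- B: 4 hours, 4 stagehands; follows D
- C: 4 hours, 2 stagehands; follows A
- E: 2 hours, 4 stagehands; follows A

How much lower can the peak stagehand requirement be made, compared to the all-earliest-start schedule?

Early-start peak: h1:4  h2:6  h3:6  h4:10  h5:10  h6:2  h7:2  h8:0  h9:0  h10:0 ⇒ 10.
Leveled (A@1, D@1, B@2, C@4, E@6): h1:4  h2:6  h3:6  h4:6  h5:6  h6:6  h7:6  h8:0  h9:0  h10:0 ⇒ 6.
Reduction 10 − 6 = 4.

4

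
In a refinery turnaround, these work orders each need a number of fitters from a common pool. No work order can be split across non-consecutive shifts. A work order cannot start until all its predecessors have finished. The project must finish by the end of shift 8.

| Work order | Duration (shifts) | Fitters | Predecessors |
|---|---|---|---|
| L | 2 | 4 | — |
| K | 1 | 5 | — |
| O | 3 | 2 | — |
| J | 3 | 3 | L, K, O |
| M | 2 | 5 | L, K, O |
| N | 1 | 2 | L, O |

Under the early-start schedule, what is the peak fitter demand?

11

Early-start schedule: L@1, K@1, O@1, J@4, M@4, N@4.
Load per shift: shift 1: 11, shift 2: 6, shift 3: 2, shift 4: 10, shift 5: 8, shift 6: 3, shift 7: 0, shift 8: 0.
Peak is 11.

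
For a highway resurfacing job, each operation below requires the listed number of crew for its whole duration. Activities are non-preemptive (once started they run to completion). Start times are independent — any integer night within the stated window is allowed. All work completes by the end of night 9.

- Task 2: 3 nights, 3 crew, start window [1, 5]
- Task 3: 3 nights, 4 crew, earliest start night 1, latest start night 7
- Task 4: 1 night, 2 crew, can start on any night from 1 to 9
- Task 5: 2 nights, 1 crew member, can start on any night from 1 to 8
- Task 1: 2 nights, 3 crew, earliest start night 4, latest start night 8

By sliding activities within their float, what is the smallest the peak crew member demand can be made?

4

Early-start (Task 2@1, Task 3@1, Task 4@1, Task 5@1, Task 1@4) gives peak 10: n1:10  n2:8  n3:7  n4:3  n5:3  n6:0  n7:0  n8:0  n9:0.
Shift Task 3→4, Task 4→7, Task 1→8.
Schedule Task 2@1, Task 3@4, Task 4@7, Task 5@1, Task 1@8: n1:4  n2:4  n3:3  n4:4  n5:4  n6:4  n7:2  n8:3  n9:3 — peak 4.
Total crew member-nights = 31 over 9 nights ⇒ peak ≥ ⌈31/9⌉ = 4, so 4 is optimal.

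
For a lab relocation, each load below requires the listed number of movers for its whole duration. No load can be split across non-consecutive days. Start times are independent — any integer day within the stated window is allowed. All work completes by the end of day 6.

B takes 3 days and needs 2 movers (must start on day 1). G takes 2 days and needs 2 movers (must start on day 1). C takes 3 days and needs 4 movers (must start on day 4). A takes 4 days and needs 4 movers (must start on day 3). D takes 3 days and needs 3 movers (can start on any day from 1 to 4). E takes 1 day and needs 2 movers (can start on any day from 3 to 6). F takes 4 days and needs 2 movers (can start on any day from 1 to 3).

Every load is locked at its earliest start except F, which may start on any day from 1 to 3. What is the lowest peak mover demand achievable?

13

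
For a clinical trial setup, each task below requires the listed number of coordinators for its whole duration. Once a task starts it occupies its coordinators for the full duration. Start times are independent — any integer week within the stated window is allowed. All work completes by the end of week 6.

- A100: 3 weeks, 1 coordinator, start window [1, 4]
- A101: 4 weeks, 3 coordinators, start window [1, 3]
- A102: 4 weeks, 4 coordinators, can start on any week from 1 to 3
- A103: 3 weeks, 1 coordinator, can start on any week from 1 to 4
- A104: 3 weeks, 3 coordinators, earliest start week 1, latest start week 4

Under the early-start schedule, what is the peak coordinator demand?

12

Early-start schedule: A100@1, A101@1, A102@1, A103@1, A104@1.
Load per week: week 1: 12, week 2: 12, week 3: 12, week 4: 7, week 5: 0, week 6: 0.
Peak is 12.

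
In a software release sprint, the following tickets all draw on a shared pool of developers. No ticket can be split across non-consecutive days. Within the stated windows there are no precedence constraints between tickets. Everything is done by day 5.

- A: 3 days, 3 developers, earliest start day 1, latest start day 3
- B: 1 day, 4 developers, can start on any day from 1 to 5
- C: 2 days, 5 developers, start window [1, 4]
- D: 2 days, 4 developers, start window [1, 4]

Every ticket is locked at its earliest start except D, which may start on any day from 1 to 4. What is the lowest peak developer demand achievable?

D@1: d1:16  d2:12  d3:3  d4:0  d5:0 → peak 16
D@2: d1:12  d2:12  d3:7  d4:0  d5:0 → peak 12
D@3: d1:12  d2:8  d3:7  d4:4  d5:0 → peak 12
D@4: d1:12  d2:8  d3:3  d4:4  d5:4 → peak 12
Best is D@2, peak 12.

12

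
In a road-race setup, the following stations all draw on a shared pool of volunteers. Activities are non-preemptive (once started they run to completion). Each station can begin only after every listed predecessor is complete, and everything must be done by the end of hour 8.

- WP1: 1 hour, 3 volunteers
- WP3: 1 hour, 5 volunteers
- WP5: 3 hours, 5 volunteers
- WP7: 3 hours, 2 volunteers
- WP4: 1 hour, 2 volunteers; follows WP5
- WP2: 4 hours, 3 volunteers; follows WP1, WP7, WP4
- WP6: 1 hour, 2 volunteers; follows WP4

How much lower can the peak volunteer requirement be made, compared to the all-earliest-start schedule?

7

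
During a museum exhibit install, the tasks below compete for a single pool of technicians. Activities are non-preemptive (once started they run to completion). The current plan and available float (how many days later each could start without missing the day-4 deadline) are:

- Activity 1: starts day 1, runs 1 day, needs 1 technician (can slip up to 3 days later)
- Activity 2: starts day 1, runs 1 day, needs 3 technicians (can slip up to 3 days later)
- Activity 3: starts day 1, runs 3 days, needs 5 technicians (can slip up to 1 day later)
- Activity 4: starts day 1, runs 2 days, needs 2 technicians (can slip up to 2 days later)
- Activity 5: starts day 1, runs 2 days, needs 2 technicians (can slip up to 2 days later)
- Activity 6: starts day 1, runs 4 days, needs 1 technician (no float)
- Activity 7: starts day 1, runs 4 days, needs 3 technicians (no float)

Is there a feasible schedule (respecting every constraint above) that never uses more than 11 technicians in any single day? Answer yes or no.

Schedule Activity 1@1, Activity 2@1, Activity 3@2, Activity 4@1, Activity 5@3, Activity 6@1, Activity 7@1: d1:10  d2:11  d3:11  d4:11 — peak 11 ≤ 11.

yes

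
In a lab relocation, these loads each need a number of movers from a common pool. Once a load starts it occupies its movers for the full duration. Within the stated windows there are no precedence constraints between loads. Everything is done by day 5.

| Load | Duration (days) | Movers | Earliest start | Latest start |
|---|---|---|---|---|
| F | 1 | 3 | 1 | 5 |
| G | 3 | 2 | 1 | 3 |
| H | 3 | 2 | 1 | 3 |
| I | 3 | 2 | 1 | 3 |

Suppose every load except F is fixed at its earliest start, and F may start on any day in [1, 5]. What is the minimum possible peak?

6

F@1: d1:9  d2:6  d3:6  d4:0  d5:0 → peak 9
F@2: d1:6  d2:9  d3:6  d4:0  d5:0 → peak 9
F@3: d1:6  d2:6  d3:9  d4:0  d5:0 → peak 9
F@4: d1:6  d2:6  d3:6  d4:3  d5:0 → peak 6
F@5: d1:6  d2:6  d3:6  d4:0  d5:3 → peak 6
Best is F@4, peak 6.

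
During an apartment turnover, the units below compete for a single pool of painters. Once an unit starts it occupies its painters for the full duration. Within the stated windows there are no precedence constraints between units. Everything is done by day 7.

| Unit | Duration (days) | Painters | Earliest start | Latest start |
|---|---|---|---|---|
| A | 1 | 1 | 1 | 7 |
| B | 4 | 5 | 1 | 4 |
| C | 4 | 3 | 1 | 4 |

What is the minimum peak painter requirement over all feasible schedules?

8

Early-start (A@1, B@1, C@1) gives peak 9: d1:9  d2:8  d3:8  d4:8  d5:0  d6:0  d7:0.
Shift C→2.
Schedule A@1, B@1, C@2: d1:6  d2:8  d3:8  d4:8  d5:3  d6:0  d7:0 — peak 8.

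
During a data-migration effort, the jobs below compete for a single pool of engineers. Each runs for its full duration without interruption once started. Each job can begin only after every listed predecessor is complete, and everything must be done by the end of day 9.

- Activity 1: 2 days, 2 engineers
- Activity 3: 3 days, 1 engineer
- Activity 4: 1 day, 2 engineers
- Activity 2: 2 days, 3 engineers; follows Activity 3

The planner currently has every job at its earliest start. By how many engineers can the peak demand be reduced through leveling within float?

2

Early-start peak: d1:5  d2:3  d3:1  d4:3  d5:3  d6:0  d7:0  d8:0  d9:0 ⇒ 5.
Leveled (Activity 1@1, Activity 3@1, Activity 4@3, Activity 2@4): d1:3  d2:3  d3:3  d4:3  d5:3  d6:0  d7:0  d8:0  d9:0 ⇒ 3.
Reduction 5 − 3 = 2.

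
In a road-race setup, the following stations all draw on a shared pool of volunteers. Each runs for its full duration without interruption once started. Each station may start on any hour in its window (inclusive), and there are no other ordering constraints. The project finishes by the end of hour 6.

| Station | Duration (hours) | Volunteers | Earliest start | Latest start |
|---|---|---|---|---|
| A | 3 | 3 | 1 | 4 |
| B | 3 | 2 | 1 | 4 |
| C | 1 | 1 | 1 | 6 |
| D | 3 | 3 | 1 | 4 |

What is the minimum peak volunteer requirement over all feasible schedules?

Early-start (A@1, B@1, C@1, D@1) gives peak 9: h1:9  h2:8  h3:8  h4:0  h5:0  h6:0.
Shift C→4, D→4.
Schedule A@1, B@1, C@4, D@4: h1:5  h2:5  h3:5  h4:4  h5:3  h6:3 — peak 5.
Total volunteer-hours = 25 over 6 hours ⇒ peak ≥ ⌈25/6⌉ = 5, so 5 is optimal.

5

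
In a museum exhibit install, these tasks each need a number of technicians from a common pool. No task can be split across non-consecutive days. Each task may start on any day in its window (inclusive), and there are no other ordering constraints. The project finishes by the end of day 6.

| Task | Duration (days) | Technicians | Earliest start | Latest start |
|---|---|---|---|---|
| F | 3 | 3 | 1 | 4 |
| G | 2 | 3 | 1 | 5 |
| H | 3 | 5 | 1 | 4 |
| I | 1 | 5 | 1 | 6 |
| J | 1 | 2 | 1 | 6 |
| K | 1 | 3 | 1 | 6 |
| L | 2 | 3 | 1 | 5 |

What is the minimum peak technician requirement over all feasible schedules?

8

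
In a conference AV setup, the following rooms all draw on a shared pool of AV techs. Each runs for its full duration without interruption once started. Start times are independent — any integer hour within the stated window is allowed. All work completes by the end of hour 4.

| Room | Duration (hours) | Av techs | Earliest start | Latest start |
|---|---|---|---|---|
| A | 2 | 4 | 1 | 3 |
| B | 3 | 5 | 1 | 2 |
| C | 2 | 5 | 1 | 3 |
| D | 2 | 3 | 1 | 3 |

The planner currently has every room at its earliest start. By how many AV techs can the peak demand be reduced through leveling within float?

Early-start peak: h1:17  h2:17  h3:5  h4:0 ⇒ 17.
Leveled (A@1, B@1, C@3, D@1): h1:12  h2:12  h3:10  h4:5 ⇒ 12.
Reduction 17 − 12 = 5.

5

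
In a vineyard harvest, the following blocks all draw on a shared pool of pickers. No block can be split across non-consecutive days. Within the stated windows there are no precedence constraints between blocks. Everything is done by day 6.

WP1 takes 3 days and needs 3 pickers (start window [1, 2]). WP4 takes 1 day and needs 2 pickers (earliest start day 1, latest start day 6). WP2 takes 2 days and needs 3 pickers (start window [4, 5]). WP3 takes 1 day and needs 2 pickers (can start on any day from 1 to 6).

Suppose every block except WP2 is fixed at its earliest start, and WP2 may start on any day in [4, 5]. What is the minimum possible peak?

WP2@4: d1:7  d2:3  d3:3  d4:3  d5:3  d6:0 → peak 7
WP2@5: d1:7  d2:3  d3:3  d4:0  d5:3  d6:3 → peak 7
Best is WP2@4, peak 7.

7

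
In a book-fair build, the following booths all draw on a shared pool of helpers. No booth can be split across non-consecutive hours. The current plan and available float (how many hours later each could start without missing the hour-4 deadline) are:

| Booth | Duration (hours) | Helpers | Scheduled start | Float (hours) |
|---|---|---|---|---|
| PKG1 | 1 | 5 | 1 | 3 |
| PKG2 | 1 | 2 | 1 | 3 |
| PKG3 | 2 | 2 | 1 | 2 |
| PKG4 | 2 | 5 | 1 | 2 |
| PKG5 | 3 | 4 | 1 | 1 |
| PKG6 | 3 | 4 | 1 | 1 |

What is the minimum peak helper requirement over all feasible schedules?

Early-start (PKG1@1, PKG2@1, PKG3@1, PKG4@1, PKG5@1, PKG6@1) gives peak 22: h1:22  h2:15  h3:8  h4:0.
Shift PKG4→3, PKG6→2.
Schedule PKG1@1, PKG2@1, PKG3@1, PKG4@3, PKG5@1, PKG6@2: h1:13  h2:10  h3:13  h4:9 — peak 13.

13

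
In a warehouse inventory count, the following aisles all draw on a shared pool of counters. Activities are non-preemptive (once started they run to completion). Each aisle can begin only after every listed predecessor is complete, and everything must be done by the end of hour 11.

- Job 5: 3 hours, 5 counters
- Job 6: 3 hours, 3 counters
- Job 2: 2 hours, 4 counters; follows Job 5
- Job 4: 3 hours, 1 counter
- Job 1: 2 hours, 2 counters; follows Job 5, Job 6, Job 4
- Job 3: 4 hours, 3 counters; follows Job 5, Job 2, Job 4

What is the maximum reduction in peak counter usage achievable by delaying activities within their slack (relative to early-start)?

3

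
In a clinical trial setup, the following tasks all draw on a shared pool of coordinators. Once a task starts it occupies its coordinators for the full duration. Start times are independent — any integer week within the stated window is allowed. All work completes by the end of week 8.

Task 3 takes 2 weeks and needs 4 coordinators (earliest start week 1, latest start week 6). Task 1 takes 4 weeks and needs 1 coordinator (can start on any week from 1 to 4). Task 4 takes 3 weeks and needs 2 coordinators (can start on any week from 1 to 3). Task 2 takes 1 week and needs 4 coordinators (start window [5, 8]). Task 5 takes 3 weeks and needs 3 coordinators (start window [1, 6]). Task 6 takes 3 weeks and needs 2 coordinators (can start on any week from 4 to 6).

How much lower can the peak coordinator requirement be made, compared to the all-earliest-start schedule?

Early-start peak: w1:10  w2:10  w3:6  w4:3  w5:6  w6:2  w7:0  w8:0 ⇒ 10.
Leveled (Task 3@1, Task 1@1, Task 4@3, Task 2@5, Task 5@6, Task 6@6): w1:5  w2:5  w3:3  w4:3  w5:6  w6:5  w7:5  w8:5 ⇒ 6.
Reduction 10 − 6 = 4.

4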